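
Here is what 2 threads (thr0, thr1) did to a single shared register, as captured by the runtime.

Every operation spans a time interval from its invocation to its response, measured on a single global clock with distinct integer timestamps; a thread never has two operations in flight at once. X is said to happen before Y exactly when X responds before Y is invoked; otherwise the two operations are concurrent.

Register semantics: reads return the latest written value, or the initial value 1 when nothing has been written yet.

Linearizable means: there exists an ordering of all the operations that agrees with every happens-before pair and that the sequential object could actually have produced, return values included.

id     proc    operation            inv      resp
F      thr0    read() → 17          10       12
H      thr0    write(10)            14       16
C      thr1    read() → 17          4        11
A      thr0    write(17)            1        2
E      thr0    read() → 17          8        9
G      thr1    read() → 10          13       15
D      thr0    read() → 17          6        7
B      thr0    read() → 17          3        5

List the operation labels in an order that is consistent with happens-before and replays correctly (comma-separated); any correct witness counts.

A, B, C, D, E, F, H, G

after step 1 (A write(17)): value 17
after step 2 (B read() → 17): value 17
after step 3 (C read() → 17): value 17
after step 4 (D read() → 17): value 17
after step 5 (E read() → 17): value 17
after step 6 (F read() → 17): value 17
after step 7 (H write(10)): value 10
after step 8 (G read() → 10): value 10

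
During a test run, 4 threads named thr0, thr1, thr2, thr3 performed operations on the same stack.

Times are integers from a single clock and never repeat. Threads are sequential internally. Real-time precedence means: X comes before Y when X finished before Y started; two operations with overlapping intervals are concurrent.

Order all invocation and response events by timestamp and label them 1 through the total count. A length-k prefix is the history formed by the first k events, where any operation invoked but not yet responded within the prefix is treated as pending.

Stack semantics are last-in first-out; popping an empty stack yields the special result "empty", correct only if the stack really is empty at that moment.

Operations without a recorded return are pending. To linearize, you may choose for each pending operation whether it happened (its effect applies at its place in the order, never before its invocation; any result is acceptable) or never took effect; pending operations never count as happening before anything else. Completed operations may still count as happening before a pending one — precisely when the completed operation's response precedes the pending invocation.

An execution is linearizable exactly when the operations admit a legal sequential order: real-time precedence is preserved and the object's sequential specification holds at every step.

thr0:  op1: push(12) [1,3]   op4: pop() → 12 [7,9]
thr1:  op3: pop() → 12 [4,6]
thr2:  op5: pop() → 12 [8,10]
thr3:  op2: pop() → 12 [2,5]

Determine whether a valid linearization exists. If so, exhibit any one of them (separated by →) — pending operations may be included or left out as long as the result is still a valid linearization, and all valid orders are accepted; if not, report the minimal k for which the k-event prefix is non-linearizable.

through event 5 a valid linearization exists; event 6 (op3 responding at time 6) ends that
3 orders of the 3 completed stack ops respect real time; none is legal
sample order op1, op2, op3 stalls at step 3 — op3 pop() → 12 has no legal effect
sample order op1, op3, op2 stalls at step 3 — op2 pop() → 12 has no legal effect

not linearizable — minimal violating prefix: 6 events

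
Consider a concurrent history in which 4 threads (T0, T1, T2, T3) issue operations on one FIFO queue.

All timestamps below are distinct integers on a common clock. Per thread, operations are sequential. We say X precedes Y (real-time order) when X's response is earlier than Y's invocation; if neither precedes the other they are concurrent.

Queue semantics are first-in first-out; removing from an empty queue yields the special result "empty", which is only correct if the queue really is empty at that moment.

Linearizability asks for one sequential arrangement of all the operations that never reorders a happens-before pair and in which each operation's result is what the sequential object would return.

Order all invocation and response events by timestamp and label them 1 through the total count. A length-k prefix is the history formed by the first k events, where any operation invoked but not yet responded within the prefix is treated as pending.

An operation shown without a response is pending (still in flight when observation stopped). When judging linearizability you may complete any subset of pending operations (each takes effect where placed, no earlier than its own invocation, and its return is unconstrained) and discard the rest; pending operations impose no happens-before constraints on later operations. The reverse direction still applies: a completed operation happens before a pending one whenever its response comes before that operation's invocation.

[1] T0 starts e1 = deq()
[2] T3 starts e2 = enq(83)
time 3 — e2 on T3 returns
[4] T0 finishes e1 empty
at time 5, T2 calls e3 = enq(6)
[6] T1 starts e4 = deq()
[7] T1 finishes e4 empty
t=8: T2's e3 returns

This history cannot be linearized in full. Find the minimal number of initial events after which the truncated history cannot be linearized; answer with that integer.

events 1..6 are still linearizable — one witness is e1, e2:
after step 1 (e1 deq() → empty): queue <>
after step 2 (e2 enq(83)): queue <83>
adding event 7 (e4 responds at 7) leaves no legal real-time order
include/drop combinations of the 1 pending operation (e3) were all tried; none helps
e.g. e1, e2, e4 (pending dropped): illegal at step 3, since e4 deq() → empty cannot apply there
e.g. e2, e1, e4 (pending dropped): illegal at step 2, since e1 deq() → empty cannot apply there

7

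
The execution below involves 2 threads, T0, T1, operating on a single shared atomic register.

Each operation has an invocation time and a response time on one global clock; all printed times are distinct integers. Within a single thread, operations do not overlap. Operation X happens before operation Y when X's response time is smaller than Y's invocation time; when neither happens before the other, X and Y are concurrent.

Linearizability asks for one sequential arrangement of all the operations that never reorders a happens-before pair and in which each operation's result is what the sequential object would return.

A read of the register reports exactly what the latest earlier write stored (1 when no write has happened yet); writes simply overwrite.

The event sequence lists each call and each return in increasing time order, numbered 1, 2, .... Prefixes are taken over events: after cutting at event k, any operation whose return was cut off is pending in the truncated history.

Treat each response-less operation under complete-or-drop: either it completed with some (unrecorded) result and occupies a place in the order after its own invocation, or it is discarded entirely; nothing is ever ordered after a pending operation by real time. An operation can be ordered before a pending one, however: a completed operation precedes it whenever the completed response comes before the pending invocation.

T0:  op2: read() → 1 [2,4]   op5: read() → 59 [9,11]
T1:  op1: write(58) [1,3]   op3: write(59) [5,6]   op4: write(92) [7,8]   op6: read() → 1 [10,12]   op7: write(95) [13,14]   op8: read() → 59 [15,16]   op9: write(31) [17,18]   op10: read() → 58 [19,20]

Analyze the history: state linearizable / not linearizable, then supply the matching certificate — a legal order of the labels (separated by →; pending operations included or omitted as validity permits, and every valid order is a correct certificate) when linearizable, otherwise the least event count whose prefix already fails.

not linearizable — minimal violating prefix: 11 events

cut after 10 events: linearizable; cut after 11 events (op5 responds, time 11): not linearizable
checked exhaustively: 2 real-time-consistent orders of 5 completed operations, zero legal atomic register replays
every completion of the 1 pending operation (op6) was checked; none linearizes
take op1, op2, op3, op4, op5 (pending dropped): step 2 already fails, because op2 read() → 1 cannot occur there
take op2, op1, op3, op4, op5 (pending dropped): step 5 already fails, because op5 read() → 59 cannot occur there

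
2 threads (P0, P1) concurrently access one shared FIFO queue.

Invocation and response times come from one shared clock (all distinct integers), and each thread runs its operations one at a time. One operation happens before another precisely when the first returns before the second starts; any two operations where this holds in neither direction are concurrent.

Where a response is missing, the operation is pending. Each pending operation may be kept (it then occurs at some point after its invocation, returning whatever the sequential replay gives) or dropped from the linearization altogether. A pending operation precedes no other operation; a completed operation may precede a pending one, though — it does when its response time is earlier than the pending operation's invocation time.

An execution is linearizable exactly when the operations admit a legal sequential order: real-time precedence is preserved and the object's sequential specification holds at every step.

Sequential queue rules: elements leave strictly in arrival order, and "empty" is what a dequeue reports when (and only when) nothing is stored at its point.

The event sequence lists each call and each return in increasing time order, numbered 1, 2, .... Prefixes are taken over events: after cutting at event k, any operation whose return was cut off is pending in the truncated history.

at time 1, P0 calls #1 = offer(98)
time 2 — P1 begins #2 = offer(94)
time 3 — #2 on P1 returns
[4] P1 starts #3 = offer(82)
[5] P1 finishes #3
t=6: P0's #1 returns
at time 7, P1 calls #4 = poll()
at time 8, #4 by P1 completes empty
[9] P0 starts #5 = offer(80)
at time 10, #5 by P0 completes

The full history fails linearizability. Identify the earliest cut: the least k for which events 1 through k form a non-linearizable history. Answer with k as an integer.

a valid linearization of events 1..7 exists, for instance #1, #2, #3:
step 1: #1 offer(98) — queue <98>
step 2: #2 offer(94) — queue <98,94>
step 3: #3 offer(82) — queue <98,94,82>
adding event 8 (#4 responds at 8) leaves no legal real-time order
take #1, #2, #3, #4: step 4 already fails, because #4 poll() → empty cannot occur there
take #2, #1, #3, #4: step 4 already fails, because #4 poll() → empty cannot occur there

8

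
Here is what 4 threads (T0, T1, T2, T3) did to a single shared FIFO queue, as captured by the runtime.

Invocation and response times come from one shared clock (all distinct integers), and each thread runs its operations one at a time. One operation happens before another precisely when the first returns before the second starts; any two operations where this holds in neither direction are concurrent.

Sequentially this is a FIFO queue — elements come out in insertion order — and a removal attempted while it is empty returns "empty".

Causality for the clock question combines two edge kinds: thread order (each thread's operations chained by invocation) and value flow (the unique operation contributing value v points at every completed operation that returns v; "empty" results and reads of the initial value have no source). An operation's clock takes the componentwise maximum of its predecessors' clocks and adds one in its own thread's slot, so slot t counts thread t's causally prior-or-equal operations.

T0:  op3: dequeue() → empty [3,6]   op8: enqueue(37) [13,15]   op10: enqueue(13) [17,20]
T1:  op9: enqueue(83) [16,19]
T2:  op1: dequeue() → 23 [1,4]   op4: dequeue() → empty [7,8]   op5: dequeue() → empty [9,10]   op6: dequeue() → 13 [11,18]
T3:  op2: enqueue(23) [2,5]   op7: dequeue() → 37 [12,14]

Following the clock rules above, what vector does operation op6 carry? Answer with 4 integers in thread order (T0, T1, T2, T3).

op2, invoked 2, has no incoming edges; only T3's bump applies → (0, 0, 0, 1)
op9, invoked 16, has no incoming edges; only T1's bump applies → (0, 1, 0, 0)
op3, invoked 3, has no incoming edges; only T0's bump applies → (1, 0, 0, 0)
op1 (invocation 1): componentwise max over VC(op2)=(0, 0, 0, 1), +1 at T2, giving (0, 0, 1, 1)
op8 (invocation 13): componentwise max over VC(op3)=(1, 0, 0, 0), +1 at T0, giving (2, 0, 0, 0)
op4 (invocation 7): componentwise max over VC(op1)=(0, 0, 1, 1), +1 at T2, giving (0, 0, 2, 1)
op10 (invocation 17): componentwise max over VC(op8)=(2, 0, 0, 0), +1 at T0, giving (3, 0, 0, 0)
op5 (invocation 9): componentwise max over VC(op4)=(0, 0, 2, 1), +1 at T2, giving (0, 0, 3, 1)
op7 (invocation 12): componentwise max over VC(op2)=(0, 0, 0, 1), VC(op8)=(2, 0, 0, 0), +1 at T3, giving (2, 0, 0, 2)
op6 (invocation 11): componentwise max over VC(op5)=(0, 0, 3, 1), VC(op10)=(3, 0, 0, 0), +1 at T2, giving (3, 0, 4, 1)
target: VC(op6) = (3, 0, 4, 1)

(3, 0, 4, 1)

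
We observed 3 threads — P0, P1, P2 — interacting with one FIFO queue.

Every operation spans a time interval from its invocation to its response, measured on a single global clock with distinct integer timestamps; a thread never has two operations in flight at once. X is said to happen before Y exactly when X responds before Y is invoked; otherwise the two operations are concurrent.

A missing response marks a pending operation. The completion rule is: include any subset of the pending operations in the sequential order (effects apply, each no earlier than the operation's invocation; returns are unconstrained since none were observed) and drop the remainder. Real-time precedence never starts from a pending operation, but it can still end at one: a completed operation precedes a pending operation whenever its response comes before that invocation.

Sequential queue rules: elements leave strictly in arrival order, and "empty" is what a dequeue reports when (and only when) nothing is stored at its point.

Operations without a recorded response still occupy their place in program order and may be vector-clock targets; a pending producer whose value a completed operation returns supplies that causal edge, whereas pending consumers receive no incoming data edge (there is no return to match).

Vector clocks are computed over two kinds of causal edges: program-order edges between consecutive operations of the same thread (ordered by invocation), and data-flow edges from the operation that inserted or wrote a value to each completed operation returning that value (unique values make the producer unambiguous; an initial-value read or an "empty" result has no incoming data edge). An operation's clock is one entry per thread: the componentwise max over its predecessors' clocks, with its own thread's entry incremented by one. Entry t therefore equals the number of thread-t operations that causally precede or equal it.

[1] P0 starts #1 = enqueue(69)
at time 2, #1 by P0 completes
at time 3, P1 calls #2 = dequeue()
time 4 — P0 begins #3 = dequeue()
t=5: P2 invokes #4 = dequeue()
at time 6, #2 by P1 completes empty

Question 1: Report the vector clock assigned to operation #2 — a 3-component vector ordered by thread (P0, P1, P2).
(0, 1, 0)

invoked at 5, #4 has no predecessors; its own P2 bump gives (0, 0, 1)
invoked at 3, #2 has no predecessors; its own P1 bump gives (0, 1, 0)
invoked at 1, #1 has no predecessors; its own P0 bump gives (1, 0, 0)
invoked at 4, #3 merges VC(#1)=(1, 0, 0) and bumps P0's slot → (2, 0, 0)
target: VC(#2) = (0, 1, 0)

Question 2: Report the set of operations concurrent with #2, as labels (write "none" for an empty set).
#3, #4

concurrent with #2 ([3,6]): every op whose interval crosses 3..6
#1 [1,2]: before
#3 [4,…): concurrent
#4 [5,…): concurrent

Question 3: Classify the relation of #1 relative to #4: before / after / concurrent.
before

#1 spans [1,2], #4 spans [5,…)
resp(#1)=2 < inv(#4)=5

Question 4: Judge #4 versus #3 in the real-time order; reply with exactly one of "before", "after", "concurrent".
concurrent

#4 spans [5,…), #3 spans [4,…)
the intervals overlap in both directions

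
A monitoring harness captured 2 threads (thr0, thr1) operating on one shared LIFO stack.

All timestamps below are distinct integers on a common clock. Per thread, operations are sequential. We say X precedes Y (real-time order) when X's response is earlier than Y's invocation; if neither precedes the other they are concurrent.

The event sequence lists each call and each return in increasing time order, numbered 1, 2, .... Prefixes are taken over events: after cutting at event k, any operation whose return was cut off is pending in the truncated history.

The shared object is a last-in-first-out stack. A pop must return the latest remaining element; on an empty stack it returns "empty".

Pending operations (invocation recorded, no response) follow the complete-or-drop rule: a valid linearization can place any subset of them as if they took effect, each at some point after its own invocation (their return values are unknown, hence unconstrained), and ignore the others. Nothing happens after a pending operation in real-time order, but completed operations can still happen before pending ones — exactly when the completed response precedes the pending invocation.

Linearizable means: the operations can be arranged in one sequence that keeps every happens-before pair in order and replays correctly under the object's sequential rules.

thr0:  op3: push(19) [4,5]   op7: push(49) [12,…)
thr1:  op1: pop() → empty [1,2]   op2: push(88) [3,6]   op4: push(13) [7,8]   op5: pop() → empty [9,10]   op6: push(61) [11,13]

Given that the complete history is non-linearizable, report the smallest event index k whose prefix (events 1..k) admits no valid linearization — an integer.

10

a valid linearization of events 1..9 exists, for instance op1, op2, op3, op4:
1. op1 pop() → empty, leaving stack <>
2. op2 push(88), leaving stack <88>
3. op3 push(19), leaving stack <88,19>
4. op4 push(13), leaving stack <88,19,13>
once event 10 joins (op5's response, time 10), exhaustive search finds no witness
sample order op1, op2, op3, op4, op5 stalls at step 5 — op5 pop() → empty has no legal effect
sample order op1, op3, op2, op4, op5 stalls at step 5 — op5 pop() → empty has no legal effect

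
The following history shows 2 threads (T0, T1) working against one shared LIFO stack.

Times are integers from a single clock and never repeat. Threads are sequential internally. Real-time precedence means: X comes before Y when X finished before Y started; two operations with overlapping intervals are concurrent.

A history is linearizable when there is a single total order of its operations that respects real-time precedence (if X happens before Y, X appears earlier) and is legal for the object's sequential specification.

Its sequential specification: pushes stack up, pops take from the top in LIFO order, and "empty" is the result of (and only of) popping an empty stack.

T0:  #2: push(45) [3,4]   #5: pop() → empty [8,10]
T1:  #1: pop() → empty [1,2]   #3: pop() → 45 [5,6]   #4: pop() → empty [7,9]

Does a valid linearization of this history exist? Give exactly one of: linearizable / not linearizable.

linearizable

witness order: #1, #2, #3, #4, #5
step 1: #1 pop() → empty — stack <>
step 2: #2 push(45) — stack <45>
step 3: #3 pop() → 45 — stack <>
step 4: #4 pop() → empty — stack <>
step 5: #5 pop() → empty — stack <>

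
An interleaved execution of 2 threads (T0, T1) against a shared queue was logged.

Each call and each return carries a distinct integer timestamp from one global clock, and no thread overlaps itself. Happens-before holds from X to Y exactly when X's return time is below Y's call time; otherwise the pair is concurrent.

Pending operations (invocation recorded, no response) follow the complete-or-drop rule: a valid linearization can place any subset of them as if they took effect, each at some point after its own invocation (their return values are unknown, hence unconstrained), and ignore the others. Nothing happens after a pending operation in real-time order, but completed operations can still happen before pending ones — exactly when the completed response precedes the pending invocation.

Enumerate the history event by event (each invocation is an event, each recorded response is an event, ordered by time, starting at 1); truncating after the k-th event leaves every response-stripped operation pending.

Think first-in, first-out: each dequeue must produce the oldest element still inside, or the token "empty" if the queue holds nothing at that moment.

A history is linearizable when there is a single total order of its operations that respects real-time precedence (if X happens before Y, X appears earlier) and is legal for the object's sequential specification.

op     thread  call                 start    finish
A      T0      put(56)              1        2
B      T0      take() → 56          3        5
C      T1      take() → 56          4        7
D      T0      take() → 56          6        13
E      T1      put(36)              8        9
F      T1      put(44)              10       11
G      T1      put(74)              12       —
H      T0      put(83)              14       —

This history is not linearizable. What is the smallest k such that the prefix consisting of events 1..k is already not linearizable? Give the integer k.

one valid order for events 1..6 is A, B:
step 1: A put(56) — queue <56>
step 2: B take() → 56 — queue <>
at event 7 (C's time-7 response) nothing linearizes any more
every completion of the 1 pending operation (D) was checked; none linearizes
e.g. A, B, C (pending dropped): illegal at step 3, since C take() → 56 cannot apply there
e.g. A, C, B (pending dropped): illegal at step 3, since B take() → 56 cannot apply there

7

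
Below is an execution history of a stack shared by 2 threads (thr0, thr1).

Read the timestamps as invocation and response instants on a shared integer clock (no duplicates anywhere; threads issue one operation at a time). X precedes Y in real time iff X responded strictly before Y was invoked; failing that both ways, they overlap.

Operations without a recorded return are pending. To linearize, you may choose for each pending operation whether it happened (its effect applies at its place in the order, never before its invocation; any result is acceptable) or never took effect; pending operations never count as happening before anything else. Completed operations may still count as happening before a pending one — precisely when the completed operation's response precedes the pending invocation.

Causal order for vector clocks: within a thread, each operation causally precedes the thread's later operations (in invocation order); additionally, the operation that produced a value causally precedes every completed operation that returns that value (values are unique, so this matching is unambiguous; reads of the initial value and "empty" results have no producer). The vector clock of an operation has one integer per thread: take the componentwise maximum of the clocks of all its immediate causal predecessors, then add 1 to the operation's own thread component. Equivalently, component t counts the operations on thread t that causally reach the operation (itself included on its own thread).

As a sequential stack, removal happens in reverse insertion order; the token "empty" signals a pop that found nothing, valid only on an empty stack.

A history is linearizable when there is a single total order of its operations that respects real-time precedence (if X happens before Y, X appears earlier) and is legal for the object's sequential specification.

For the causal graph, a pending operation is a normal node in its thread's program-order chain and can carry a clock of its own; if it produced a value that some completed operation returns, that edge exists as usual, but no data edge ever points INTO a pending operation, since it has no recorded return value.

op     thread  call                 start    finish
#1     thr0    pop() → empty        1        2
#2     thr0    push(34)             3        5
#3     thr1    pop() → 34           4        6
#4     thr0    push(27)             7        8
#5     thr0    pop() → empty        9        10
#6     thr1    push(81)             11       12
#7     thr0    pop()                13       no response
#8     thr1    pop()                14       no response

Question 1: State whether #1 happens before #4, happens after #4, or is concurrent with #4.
#1 spans [1,2], #4 spans [7,8]
resp(#1)=2 < inv(#4)=7

before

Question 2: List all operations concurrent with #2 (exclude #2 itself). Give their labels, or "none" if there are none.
#2 spans [3,5]: anything still running between times 3 and 5 counts as concurrent
#1 [1,2]: before
#3 [4,6]: concurrent
#4 [7,8]: after
#5 [9,10]: after
#6 [11,12]: after
#7 [13,…): after
#8 [14,…): after

#3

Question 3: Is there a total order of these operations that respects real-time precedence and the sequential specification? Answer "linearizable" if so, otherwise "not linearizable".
the violation lands at event 10, #5's response at time 10: events 1..9 linearize, events 1..10 do not
all 2 real-time-respecting orders fail — 5 completed stack operations, no legal replay
e.g. #1, #2, #3, #4, #5: illegal at step 5, since #5 pop() → empty cannot apply there
e.g. #1, #3, #2, #4, #5: illegal at step 2, since #3 pop() → 34 cannot apply there

not linearizable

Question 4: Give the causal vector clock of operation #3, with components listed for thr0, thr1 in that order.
#1, invoked 1, has no incoming edges; only thr0's bump applies → (1, 0)
#2, invoked 3, takes VC(#1)=(1, 0) under max, adds 1 for thr0 → (2, 0)
#3, invoked 4, takes VC(#2)=(2, 0) under max, adds 1 for thr1 → (2, 1)
#4, invoked 7, takes VC(#2)=(2, 0) under max, adds 1 for thr0 → (3, 0)
#6, invoked 11, takes VC(#3)=(2, 1) under max, adds 1 for thr1 → (2, 2)
#5, invoked 9, takes VC(#4)=(3, 0) under max, adds 1 for thr0 → (4, 0)
#8, invoked 14, takes VC(#6)=(2, 2) under max, adds 1 for thr1 → (2, 3)
#7, invoked 13, takes VC(#5)=(4, 0) under max, adds 1 for thr0 → (5, 0)
target: VC(#3) = (2, 1)

(2, 1)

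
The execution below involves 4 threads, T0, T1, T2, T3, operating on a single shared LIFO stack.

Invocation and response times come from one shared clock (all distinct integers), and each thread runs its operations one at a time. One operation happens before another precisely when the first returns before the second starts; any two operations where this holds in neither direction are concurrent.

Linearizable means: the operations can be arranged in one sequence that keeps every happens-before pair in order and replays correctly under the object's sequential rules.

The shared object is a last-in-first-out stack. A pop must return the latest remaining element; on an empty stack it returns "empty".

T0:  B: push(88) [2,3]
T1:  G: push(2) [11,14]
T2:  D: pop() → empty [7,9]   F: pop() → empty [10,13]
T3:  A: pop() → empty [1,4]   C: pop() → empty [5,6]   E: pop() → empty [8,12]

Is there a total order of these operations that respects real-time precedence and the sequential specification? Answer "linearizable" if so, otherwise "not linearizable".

not linearizable

prefix check: 1..5 passes, 1..6 fails once C's time-6 response joins
3 completed operations, 2 real-time-consistent orders — every LIFO stack replay fails
take A, B, C: step 3 already fails, because C pop() → empty cannot occur there
take B, A, C: step 2 already fails, because A pop() → empty cannot occur there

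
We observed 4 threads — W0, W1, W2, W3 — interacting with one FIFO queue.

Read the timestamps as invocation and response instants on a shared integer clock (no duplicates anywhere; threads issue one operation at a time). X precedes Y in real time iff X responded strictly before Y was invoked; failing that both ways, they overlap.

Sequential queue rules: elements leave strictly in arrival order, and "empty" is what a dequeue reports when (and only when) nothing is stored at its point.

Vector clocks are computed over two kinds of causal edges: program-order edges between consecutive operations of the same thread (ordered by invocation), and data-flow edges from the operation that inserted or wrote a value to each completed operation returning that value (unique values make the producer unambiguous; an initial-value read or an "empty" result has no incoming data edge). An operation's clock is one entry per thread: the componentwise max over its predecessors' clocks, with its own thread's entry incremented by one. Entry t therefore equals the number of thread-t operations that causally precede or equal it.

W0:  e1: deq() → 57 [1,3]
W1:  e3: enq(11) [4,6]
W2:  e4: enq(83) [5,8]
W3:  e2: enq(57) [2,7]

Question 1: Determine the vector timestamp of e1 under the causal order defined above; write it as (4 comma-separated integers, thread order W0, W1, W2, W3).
(1, 0, 0, 1)

invoked at 2, e2 has no predecessors; its own W3 bump gives (0, 0, 0, 1)
invoked at 5, e4 has no predecessors; its own W2 bump gives (0, 0, 1, 0)
invoked at 4, e3 has no predecessors; its own W1 bump gives (0, 1, 0, 0)
invoked at 1, e1 merges VC(e2)=(0, 0, 0, 1) and bumps W0's slot → (1, 0, 0, 1)
target: VC(e1) = (1, 0, 0, 1)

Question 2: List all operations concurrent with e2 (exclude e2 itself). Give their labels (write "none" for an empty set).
e1, e3, e4

overlap test against e2 [2,7]: concurrent iff the interval meets 2..7
e1 [1,3]: concurrent
e3 [4,6]: concurrent
e4 [5,8]: concurrent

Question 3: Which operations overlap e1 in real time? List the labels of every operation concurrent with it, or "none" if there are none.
e2

concurrent with e1 ([1,3]): every op whose interval crosses 1..3
e2 [2,7]: concurrent
e3 [4,6]: after
e4 [5,8]: after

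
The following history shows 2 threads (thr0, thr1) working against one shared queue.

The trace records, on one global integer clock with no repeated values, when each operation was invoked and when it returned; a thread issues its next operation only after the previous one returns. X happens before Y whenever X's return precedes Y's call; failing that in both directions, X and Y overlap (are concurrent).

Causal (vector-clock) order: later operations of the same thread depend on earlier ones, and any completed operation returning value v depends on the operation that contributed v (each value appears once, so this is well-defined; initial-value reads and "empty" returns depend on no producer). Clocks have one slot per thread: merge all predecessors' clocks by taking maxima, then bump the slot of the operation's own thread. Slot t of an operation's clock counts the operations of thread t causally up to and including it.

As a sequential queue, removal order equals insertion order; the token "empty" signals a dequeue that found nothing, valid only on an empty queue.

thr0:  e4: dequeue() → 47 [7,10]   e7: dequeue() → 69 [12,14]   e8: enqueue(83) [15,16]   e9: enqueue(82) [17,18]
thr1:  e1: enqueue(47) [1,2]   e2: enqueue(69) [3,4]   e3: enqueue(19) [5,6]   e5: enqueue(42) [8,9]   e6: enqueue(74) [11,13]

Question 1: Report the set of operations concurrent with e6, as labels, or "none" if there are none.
concurrent with e6 ([11,13]): every op whose interval crosses 11..13
e1 [1,2]: before
e2 [3,4]: before
e3 [5,6]: before
e4 [7,10]: before
e5 [8,9]: before
e7 [12,14]: concurrent
e8 [15,16]: after
e9 [17,18]: after

e7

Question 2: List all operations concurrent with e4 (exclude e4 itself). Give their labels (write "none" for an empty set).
e4 spans [7,10]; an op avoiding the whole window 7..10 is ordered, any other is concurrent
e1 [1,2]: before
e2 [3,4]: before
e3 [5,6]: before
e5 [8,9]: concurrent
e6 [11,13]: after
e7 [12,14]: after
e8 [15,16]: after
e9 [17,18]: after

e5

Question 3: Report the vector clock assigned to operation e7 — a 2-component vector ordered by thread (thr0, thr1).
e1 (invocation 1): nothing precedes it; thr1's component alone gives (0, 1)
from VC(e1)=(0, 1), e2 (invoked 3) maxes components and bumps thr1 → (0, 2)
from VC(e1)=(0, 1), e4 (invoked 7) maxes components and bumps thr0 → (1, 1)
from VC(e2)=(0, 2), e3 (invoked 5) maxes components and bumps thr1 → (0, 3)
from VC(e3)=(0, 3), e5 (invoked 8) maxes components and bumps thr1 → (0, 4)
from VC(e2)=(0, 2), VC(e4)=(1, 1), e7 (invoked 12) maxes components and bumps thr0 → (2, 2)
from VC(e5)=(0, 4), e6 (invoked 11) maxes components and bumps thr1 → (0, 5)
from VC(e7)=(2, 2), e8 (invoked 15) maxes components and bumps thr0 → (3, 2)
from VC(e8)=(3, 2), e9 (invoked 17) maxes components and bumps thr0 → (4, 2)
target: VC(e7) = (2, 2)

(2, 2)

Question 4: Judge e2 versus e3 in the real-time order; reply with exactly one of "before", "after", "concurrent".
e2 spans [3,4], e3 spans [5,6]
resp(e2)=4 < inv(e3)=5

before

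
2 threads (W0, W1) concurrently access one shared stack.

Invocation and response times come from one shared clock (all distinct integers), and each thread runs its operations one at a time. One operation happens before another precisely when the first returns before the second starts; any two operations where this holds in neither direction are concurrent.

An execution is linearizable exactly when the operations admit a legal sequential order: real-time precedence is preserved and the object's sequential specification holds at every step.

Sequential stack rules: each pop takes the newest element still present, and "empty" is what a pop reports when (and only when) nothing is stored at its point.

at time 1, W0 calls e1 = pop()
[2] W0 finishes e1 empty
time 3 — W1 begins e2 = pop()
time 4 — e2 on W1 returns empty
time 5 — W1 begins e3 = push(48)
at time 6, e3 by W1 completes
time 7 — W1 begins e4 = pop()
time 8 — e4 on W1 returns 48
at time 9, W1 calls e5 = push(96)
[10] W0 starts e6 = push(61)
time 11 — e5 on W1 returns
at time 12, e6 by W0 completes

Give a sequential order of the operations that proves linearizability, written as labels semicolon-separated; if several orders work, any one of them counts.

after step 1 (e1 pop() → empty): stack <>
after step 2 (e2 pop() → empty): stack <>
after step 3 (e3 push(48)): stack <48>
after step 4 (e4 pop() → 48): stack <>
after step 5 (e5 push(96)): stack <96>
after step 6 (e6 push(61)): stack <96,61>

e1; e2; e3; e4; e5; e6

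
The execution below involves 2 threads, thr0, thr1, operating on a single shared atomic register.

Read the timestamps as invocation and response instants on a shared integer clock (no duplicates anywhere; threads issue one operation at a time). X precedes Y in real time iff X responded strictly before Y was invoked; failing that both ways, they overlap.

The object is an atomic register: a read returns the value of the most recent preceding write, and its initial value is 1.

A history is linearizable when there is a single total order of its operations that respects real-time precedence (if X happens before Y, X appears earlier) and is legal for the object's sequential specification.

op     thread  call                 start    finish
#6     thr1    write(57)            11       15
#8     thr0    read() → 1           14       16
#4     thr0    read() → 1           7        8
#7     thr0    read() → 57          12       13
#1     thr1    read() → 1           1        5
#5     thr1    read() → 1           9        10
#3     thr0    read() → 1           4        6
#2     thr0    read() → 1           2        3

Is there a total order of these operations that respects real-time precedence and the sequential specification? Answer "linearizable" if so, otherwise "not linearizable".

already the first 16 events (up to #8's response at time 16) admit no linearization; the first 15 still do
real-time-consistent orders of the 8 completed operations: 9 — all fail the atomic register replay
one such order, #1, #2, #3, #4, #5, #6, #7, #8, breaks at step 8 where #8 read() → 1 is illegal
one such order, #1, #2, #3, #4, #5, #7, #6, #8, breaks at step 6 where #7 read() → 57 is illegal

not linearizable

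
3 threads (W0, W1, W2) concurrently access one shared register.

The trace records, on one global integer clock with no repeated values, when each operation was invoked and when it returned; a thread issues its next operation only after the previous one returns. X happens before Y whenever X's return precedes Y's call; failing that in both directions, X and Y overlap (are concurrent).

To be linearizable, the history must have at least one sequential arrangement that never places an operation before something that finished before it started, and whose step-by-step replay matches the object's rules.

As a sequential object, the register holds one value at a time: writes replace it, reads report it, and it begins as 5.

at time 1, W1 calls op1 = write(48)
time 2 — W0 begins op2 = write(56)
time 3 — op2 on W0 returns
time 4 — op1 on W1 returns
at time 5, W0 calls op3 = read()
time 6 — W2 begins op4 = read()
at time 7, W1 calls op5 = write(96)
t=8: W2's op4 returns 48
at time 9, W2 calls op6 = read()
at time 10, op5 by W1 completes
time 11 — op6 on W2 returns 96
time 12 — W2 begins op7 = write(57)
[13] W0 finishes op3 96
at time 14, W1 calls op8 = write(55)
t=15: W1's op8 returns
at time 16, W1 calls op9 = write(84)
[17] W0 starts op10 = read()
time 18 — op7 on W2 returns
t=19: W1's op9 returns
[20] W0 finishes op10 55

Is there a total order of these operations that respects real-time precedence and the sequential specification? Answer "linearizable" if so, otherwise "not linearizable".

linearizable

witness order: op2, op1, op4, op5, op3, op6, op7, op8, op10, op9
step 1: op2 write(56) — value 56
step 2: op1 write(48) — value 48
step 3: op4 read() → 48 — value 48
step 4: op5 write(96) — value 96
step 5: op3 read() → 96 — value 96
step 6: op6 read() → 96 — value 96
step 7: op7 write(57) — value 57
step 8: op8 write(55) — value 55
step 9: op10 read() → 55 — value 55
step 10: op9 write(84) — value 84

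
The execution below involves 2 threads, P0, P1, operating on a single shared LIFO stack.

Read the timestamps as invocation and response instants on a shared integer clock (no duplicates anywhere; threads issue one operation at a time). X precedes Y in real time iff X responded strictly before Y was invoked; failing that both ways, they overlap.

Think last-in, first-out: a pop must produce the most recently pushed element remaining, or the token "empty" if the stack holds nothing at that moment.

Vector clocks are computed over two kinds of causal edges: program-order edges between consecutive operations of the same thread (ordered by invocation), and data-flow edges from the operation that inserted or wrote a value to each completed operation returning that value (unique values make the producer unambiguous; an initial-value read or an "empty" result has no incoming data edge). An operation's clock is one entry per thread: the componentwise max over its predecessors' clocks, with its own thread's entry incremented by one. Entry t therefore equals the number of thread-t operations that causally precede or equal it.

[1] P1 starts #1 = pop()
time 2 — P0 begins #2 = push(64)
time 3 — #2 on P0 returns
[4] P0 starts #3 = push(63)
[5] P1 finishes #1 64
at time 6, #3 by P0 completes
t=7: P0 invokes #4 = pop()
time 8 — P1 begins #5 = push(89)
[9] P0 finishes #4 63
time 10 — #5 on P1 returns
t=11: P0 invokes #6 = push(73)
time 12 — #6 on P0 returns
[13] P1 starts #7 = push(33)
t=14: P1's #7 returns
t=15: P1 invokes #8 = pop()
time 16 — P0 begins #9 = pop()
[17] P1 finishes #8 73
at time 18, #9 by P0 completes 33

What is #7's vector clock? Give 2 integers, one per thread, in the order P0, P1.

(1, 3)

root op #2, invoked 2: fresh clock plus P0's own tick → (1, 0)
invoked at 1, #1 merges VC(#2)=(1, 0) and bumps P1's slot → (1, 1)
invoked at 4, #3 merges VC(#2)=(1, 0) and bumps P0's slot → (2, 0)
invoked at 8, #5 merges VC(#1)=(1, 1) and bumps P1's slot → (1, 2)
invoked at 7, #4 merges VC(#3)=(2, 0) and bumps P0's slot → (3, 0)
invoked at 13, #7 merges VC(#5)=(1, 2) and bumps P1's slot → (1, 3)
invoked at 11, #6 merges VC(#4)=(3, 0) and bumps P0's slot → (4, 0)
invoked at 15, #8 merges VC(#6)=(4, 0), VC(#7)=(1, 3) and bumps P1's slot → (4, 4)
invoked at 16, #9 merges VC(#6)=(4, 0), VC(#7)=(1, 3) and bumps P0's slot → (5, 3)
target: VC(#7) = (1, 3)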